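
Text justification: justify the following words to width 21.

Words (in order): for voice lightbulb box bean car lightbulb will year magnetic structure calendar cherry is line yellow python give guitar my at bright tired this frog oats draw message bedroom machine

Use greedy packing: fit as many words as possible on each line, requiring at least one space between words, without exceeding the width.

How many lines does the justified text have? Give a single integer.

Answer: 11

Derivation:
Line 1: ['for', 'voice', 'lightbulb'] (min_width=19, slack=2)
Line 2: ['box', 'bean', 'car'] (min_width=12, slack=9)
Line 3: ['lightbulb', 'will', 'year'] (min_width=19, slack=2)
Line 4: ['magnetic', 'structure'] (min_width=18, slack=3)
Line 5: ['calendar', 'cherry', 'is'] (min_width=18, slack=3)
Line 6: ['line', 'yellow', 'python'] (min_width=18, slack=3)
Line 7: ['give', 'guitar', 'my', 'at'] (min_width=17, slack=4)
Line 8: ['bright', 'tired', 'this'] (min_width=17, slack=4)
Line 9: ['frog', 'oats', 'draw'] (min_width=14, slack=7)
Line 10: ['message', 'bedroom'] (min_width=15, slack=6)
Line 11: ['machine'] (min_width=7, slack=14)
Total lines: 11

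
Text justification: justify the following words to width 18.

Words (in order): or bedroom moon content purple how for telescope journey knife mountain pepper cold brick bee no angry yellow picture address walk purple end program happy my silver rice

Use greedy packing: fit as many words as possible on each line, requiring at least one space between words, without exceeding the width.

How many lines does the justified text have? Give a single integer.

Line 1: ['or', 'bedroom', 'moon'] (min_width=15, slack=3)
Line 2: ['content', 'purple', 'how'] (min_width=18, slack=0)
Line 3: ['for', 'telescope'] (min_width=13, slack=5)
Line 4: ['journey', 'knife'] (min_width=13, slack=5)
Line 5: ['mountain', 'pepper'] (min_width=15, slack=3)
Line 6: ['cold', 'brick', 'bee', 'no'] (min_width=17, slack=1)
Line 7: ['angry', 'yellow'] (min_width=12, slack=6)
Line 8: ['picture', 'address'] (min_width=15, slack=3)
Line 9: ['walk', 'purple', 'end'] (min_width=15, slack=3)
Line 10: ['program', 'happy', 'my'] (min_width=16, slack=2)
Line 11: ['silver', 'rice'] (min_width=11, slack=7)
Total lines: 11

Answer: 11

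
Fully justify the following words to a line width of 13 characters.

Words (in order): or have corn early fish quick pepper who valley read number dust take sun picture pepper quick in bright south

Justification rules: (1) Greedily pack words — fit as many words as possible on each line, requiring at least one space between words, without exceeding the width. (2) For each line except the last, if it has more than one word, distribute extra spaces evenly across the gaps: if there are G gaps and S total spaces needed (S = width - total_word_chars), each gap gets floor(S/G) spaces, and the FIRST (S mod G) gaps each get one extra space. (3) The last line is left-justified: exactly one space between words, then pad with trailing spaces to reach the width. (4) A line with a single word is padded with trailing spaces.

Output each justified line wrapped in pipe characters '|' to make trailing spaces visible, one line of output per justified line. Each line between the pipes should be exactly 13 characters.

Answer: |or  have corn|
|early    fish|
|quick  pepper|
|who    valley|
|read   number|
|dust take sun|
|picture      |
|pepper  quick|
|in     bright|
|south        |

Derivation:
Line 1: ['or', 'have', 'corn'] (min_width=12, slack=1)
Line 2: ['early', 'fish'] (min_width=10, slack=3)
Line 3: ['quick', 'pepper'] (min_width=12, slack=1)
Line 4: ['who', 'valley'] (min_width=10, slack=3)
Line 5: ['read', 'number'] (min_width=11, slack=2)
Line 6: ['dust', 'take', 'sun'] (min_width=13, slack=0)
Line 7: ['picture'] (min_width=7, slack=6)
Line 8: ['pepper', 'quick'] (min_width=12, slack=1)
Line 9: ['in', 'bright'] (min_width=9, slack=4)
Line 10: ['south'] (min_width=5, slack=8)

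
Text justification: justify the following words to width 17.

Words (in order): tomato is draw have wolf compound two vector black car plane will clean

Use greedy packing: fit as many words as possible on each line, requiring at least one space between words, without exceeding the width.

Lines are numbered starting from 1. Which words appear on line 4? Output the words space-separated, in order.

Line 1: ['tomato', 'is', 'draw'] (min_width=14, slack=3)
Line 2: ['have', 'wolf'] (min_width=9, slack=8)
Line 3: ['compound', 'two'] (min_width=12, slack=5)
Line 4: ['vector', 'black', 'car'] (min_width=16, slack=1)
Line 5: ['plane', 'will', 'clean'] (min_width=16, slack=1)

Answer: vector black car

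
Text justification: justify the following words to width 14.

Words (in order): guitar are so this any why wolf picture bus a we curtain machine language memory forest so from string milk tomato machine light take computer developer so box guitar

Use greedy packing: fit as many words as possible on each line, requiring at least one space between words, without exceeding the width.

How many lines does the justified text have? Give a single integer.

Answer: 14

Derivation:
Line 1: ['guitar', 'are', 'so'] (min_width=13, slack=1)
Line 2: ['this', 'any', 'why'] (min_width=12, slack=2)
Line 3: ['wolf', 'picture'] (min_width=12, slack=2)
Line 4: ['bus', 'a', 'we'] (min_width=8, slack=6)
Line 5: ['curtain'] (min_width=7, slack=7)
Line 6: ['machine'] (min_width=7, slack=7)
Line 7: ['language'] (min_width=8, slack=6)
Line 8: ['memory', 'forest'] (min_width=13, slack=1)
Line 9: ['so', 'from', 'string'] (min_width=14, slack=0)
Line 10: ['milk', 'tomato'] (min_width=11, slack=3)
Line 11: ['machine', 'light'] (min_width=13, slack=1)
Line 12: ['take', 'computer'] (min_width=13, slack=1)
Line 13: ['developer', 'so'] (min_width=12, slack=2)
Line 14: ['box', 'guitar'] (min_width=10, slack=4)
Total lines: 14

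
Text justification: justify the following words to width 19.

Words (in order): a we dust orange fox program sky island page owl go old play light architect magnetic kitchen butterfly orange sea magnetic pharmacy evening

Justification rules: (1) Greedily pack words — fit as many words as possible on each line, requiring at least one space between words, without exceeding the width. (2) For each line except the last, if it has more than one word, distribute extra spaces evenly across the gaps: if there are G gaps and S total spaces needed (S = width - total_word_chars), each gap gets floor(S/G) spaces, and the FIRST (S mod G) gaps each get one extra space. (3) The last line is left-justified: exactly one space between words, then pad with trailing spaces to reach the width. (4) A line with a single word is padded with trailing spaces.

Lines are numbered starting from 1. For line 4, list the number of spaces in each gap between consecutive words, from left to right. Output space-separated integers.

Answer: 4 3

Derivation:
Line 1: ['a', 'we', 'dust', 'orange'] (min_width=16, slack=3)
Line 2: ['fox', 'program', 'sky'] (min_width=15, slack=4)
Line 3: ['island', 'page', 'owl', 'go'] (min_width=18, slack=1)
Line 4: ['old', 'play', 'light'] (min_width=14, slack=5)
Line 5: ['architect', 'magnetic'] (min_width=18, slack=1)
Line 6: ['kitchen', 'butterfly'] (min_width=17, slack=2)
Line 7: ['orange', 'sea', 'magnetic'] (min_width=19, slack=0)
Line 8: ['pharmacy', 'evening'] (min_width=16, slack=3)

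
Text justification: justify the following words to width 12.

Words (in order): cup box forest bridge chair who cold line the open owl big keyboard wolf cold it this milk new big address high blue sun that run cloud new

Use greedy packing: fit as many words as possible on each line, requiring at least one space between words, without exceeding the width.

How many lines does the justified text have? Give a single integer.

Answer: 14

Derivation:
Line 1: ['cup', 'box'] (min_width=7, slack=5)
Line 2: ['forest'] (min_width=6, slack=6)
Line 3: ['bridge', 'chair'] (min_width=12, slack=0)
Line 4: ['who', 'cold'] (min_width=8, slack=4)
Line 5: ['line', 'the'] (min_width=8, slack=4)
Line 6: ['open', 'owl', 'big'] (min_width=12, slack=0)
Line 7: ['keyboard'] (min_width=8, slack=4)
Line 8: ['wolf', 'cold', 'it'] (min_width=12, slack=0)
Line 9: ['this', 'milk'] (min_width=9, slack=3)
Line 10: ['new', 'big'] (min_width=7, slack=5)
Line 11: ['address', 'high'] (min_width=12, slack=0)
Line 12: ['blue', 'sun'] (min_width=8, slack=4)
Line 13: ['that', 'run'] (min_width=8, slack=4)
Line 14: ['cloud', 'new'] (min_width=9, slack=3)
Total lines: 14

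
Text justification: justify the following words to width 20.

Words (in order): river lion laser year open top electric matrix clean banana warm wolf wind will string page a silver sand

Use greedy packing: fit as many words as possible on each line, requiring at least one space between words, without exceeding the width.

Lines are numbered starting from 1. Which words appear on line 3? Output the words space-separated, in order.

Line 1: ['river', 'lion', 'laser'] (min_width=16, slack=4)
Line 2: ['year', 'open', 'top'] (min_width=13, slack=7)
Line 3: ['electric', 'matrix'] (min_width=15, slack=5)
Line 4: ['clean', 'banana', 'warm'] (min_width=17, slack=3)
Line 5: ['wolf', 'wind', 'will'] (min_width=14, slack=6)
Line 6: ['string', 'page', 'a', 'silver'] (min_width=20, slack=0)
Line 7: ['sand'] (min_width=4, slack=16)

Answer: electric matrix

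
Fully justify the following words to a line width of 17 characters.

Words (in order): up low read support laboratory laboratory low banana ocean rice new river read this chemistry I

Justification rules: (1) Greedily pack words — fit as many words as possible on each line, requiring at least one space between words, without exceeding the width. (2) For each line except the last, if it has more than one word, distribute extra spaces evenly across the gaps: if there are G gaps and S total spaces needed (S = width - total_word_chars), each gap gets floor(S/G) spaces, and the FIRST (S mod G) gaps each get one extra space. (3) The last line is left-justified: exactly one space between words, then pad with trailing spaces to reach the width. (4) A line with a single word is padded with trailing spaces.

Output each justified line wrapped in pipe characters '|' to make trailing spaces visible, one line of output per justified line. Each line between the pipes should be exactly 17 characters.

Line 1: ['up', 'low', 'read'] (min_width=11, slack=6)
Line 2: ['support'] (min_width=7, slack=10)
Line 3: ['laboratory'] (min_width=10, slack=7)
Line 4: ['laboratory', 'low'] (min_width=14, slack=3)
Line 5: ['banana', 'ocean', 'rice'] (min_width=17, slack=0)
Line 6: ['new', 'river', 'read'] (min_width=14, slack=3)
Line 7: ['this', 'chemistry', 'I'] (min_width=16, slack=1)

Answer: |up    low    read|
|support          |
|laboratory       |
|laboratory    low|
|banana ocean rice|
|new   river  read|
|this chemistry I |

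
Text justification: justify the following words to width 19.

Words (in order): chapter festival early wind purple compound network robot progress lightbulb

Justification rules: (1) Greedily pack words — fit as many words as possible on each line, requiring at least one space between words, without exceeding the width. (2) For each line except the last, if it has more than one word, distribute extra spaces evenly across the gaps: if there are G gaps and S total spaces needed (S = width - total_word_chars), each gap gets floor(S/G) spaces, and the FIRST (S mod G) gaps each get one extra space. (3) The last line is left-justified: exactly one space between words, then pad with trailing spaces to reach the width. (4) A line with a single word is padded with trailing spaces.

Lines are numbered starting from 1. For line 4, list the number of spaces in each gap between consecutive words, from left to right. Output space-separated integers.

Line 1: ['chapter', 'festival'] (min_width=16, slack=3)
Line 2: ['early', 'wind', 'purple'] (min_width=17, slack=2)
Line 3: ['compound', 'network'] (min_width=16, slack=3)
Line 4: ['robot', 'progress'] (min_width=14, slack=5)
Line 5: ['lightbulb'] (min_width=9, slack=10)

Answer: 6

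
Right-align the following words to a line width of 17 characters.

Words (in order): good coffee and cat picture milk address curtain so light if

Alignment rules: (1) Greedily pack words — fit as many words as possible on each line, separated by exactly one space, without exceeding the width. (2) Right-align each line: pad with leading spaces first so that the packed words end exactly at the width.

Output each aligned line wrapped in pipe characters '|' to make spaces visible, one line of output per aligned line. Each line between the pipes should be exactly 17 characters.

Answer: |  good coffee and|
| cat picture milk|
|  address curtain|
|      so light if|

Derivation:
Line 1: ['good', 'coffee', 'and'] (min_width=15, slack=2)
Line 2: ['cat', 'picture', 'milk'] (min_width=16, slack=1)
Line 3: ['address', 'curtain'] (min_width=15, slack=2)
Line 4: ['so', 'light', 'if'] (min_width=11, slack=6)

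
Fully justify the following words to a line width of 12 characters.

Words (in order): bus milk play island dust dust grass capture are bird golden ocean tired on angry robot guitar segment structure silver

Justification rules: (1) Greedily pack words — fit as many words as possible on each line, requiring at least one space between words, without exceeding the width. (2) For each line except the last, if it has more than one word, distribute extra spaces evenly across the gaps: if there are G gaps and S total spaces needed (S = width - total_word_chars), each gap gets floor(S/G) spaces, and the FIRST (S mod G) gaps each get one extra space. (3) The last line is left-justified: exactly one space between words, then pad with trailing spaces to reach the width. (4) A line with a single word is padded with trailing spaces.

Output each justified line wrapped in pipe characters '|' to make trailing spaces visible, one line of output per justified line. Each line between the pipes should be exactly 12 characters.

Answer: |bus     milk|
|play  island|
|dust    dust|
|grass       |
|capture  are|
|bird  golden|
|ocean  tired|
|on     angry|
|robot guitar|
|segment     |
|structure   |
|silver      |

Derivation:
Line 1: ['bus', 'milk'] (min_width=8, slack=4)
Line 2: ['play', 'island'] (min_width=11, slack=1)
Line 3: ['dust', 'dust'] (min_width=9, slack=3)
Line 4: ['grass'] (min_width=5, slack=7)
Line 5: ['capture', 'are'] (min_width=11, slack=1)
Line 6: ['bird', 'golden'] (min_width=11, slack=1)
Line 7: ['ocean', 'tired'] (min_width=11, slack=1)
Line 8: ['on', 'angry'] (min_width=8, slack=4)
Line 9: ['robot', 'guitar'] (min_width=12, slack=0)
Line 10: ['segment'] (min_width=7, slack=5)
Line 11: ['structure'] (min_width=9, slack=3)
Line 12: ['silver'] (min_width=6, slack=6)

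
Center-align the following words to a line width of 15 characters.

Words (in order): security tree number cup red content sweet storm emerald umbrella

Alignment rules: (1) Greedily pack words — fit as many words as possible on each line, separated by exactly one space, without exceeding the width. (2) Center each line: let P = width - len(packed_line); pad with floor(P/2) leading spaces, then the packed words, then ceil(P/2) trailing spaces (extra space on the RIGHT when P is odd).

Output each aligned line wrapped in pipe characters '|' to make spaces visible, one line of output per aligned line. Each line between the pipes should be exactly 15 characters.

Line 1: ['security', 'tree'] (min_width=13, slack=2)
Line 2: ['number', 'cup', 'red'] (min_width=14, slack=1)
Line 3: ['content', 'sweet'] (min_width=13, slack=2)
Line 4: ['storm', 'emerald'] (min_width=13, slack=2)
Line 5: ['umbrella'] (min_width=8, slack=7)

Answer: | security tree |
|number cup red |
| content sweet |
| storm emerald |
|   umbrella    |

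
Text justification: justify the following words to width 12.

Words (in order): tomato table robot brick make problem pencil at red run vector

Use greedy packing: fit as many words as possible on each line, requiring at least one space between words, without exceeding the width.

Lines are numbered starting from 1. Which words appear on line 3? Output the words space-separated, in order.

Answer: make problem

Derivation:
Line 1: ['tomato', 'table'] (min_width=12, slack=0)
Line 2: ['robot', 'brick'] (min_width=11, slack=1)
Line 3: ['make', 'problem'] (min_width=12, slack=0)
Line 4: ['pencil', 'at'] (min_width=9, slack=3)
Line 5: ['red', 'run'] (min_width=7, slack=5)
Line 6: ['vector'] (min_width=6, slack=6)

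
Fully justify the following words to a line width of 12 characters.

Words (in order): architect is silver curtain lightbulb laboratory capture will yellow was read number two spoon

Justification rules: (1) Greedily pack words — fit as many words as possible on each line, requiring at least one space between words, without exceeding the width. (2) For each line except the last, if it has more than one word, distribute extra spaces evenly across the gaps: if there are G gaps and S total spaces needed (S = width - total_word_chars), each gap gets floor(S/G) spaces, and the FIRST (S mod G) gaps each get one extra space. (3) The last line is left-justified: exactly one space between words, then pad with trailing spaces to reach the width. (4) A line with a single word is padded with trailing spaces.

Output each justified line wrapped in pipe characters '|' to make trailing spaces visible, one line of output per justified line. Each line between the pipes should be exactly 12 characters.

Line 1: ['architect', 'is'] (min_width=12, slack=0)
Line 2: ['silver'] (min_width=6, slack=6)
Line 3: ['curtain'] (min_width=7, slack=5)
Line 4: ['lightbulb'] (min_width=9, slack=3)
Line 5: ['laboratory'] (min_width=10, slack=2)
Line 6: ['capture', 'will'] (min_width=12, slack=0)
Line 7: ['yellow', 'was'] (min_width=10, slack=2)
Line 8: ['read', 'number'] (min_width=11, slack=1)
Line 9: ['two', 'spoon'] (min_width=9, slack=3)

Answer: |architect is|
|silver      |
|curtain     |
|lightbulb   |
|laboratory  |
|capture will|
|yellow   was|
|read  number|
|two spoon   |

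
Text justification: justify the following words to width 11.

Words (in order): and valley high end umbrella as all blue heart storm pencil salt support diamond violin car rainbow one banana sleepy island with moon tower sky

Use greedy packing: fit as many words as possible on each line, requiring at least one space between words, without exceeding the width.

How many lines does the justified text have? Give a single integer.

Line 1: ['and', 'valley'] (min_width=10, slack=1)
Line 2: ['high', 'end'] (min_width=8, slack=3)
Line 3: ['umbrella', 'as'] (min_width=11, slack=0)
Line 4: ['all', 'blue'] (min_width=8, slack=3)
Line 5: ['heart', 'storm'] (min_width=11, slack=0)
Line 6: ['pencil', 'salt'] (min_width=11, slack=0)
Line 7: ['support'] (min_width=7, slack=4)
Line 8: ['diamond'] (min_width=7, slack=4)
Line 9: ['violin', 'car'] (min_width=10, slack=1)
Line 10: ['rainbow', 'one'] (min_width=11, slack=0)
Line 11: ['banana'] (min_width=6, slack=5)
Line 12: ['sleepy'] (min_width=6, slack=5)
Line 13: ['island', 'with'] (min_width=11, slack=0)
Line 14: ['moon', 'tower'] (min_width=10, slack=1)
Line 15: ['sky'] (min_width=3, slack=8)
Total lines: 15

Answer: 15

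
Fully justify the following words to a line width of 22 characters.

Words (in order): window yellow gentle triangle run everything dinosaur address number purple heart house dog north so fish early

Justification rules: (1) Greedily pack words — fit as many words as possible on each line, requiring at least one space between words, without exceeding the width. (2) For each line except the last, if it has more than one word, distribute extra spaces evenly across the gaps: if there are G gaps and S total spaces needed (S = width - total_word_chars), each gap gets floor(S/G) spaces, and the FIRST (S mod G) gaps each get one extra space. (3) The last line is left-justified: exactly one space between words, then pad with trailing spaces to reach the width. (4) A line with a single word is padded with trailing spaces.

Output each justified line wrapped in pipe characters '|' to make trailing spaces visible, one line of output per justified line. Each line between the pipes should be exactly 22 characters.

Line 1: ['window', 'yellow', 'gentle'] (min_width=20, slack=2)
Line 2: ['triangle', 'run'] (min_width=12, slack=10)
Line 3: ['everything', 'dinosaur'] (min_width=19, slack=3)
Line 4: ['address', 'number', 'purple'] (min_width=21, slack=1)
Line 5: ['heart', 'house', 'dog', 'north'] (min_width=21, slack=1)
Line 6: ['so', 'fish', 'early'] (min_width=13, slack=9)

Answer: |window  yellow  gentle|
|triangle           run|
|everything    dinosaur|
|address  number purple|
|heart  house dog north|
|so fish early         |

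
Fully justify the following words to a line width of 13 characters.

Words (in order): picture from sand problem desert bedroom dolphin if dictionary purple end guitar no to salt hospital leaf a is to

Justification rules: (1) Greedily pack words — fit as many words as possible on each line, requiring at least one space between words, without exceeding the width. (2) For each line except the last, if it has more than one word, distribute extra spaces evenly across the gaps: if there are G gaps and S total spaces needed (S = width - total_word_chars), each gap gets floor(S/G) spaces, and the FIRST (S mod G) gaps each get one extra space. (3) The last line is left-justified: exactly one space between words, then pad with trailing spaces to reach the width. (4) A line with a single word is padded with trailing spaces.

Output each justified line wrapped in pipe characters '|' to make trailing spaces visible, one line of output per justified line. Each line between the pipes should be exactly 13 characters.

Answer: |picture  from|
|sand  problem|
|desert       |
|bedroom      |
|dolphin    if|
|dictionary   |
|purple    end|
|guitar  no to|
|salt hospital|
|leaf a is to |

Derivation:
Line 1: ['picture', 'from'] (min_width=12, slack=1)
Line 2: ['sand', 'problem'] (min_width=12, slack=1)
Line 3: ['desert'] (min_width=6, slack=7)
Line 4: ['bedroom'] (min_width=7, slack=6)
Line 5: ['dolphin', 'if'] (min_width=10, slack=3)
Line 6: ['dictionary'] (min_width=10, slack=3)
Line 7: ['purple', 'end'] (min_width=10, slack=3)
Line 8: ['guitar', 'no', 'to'] (min_width=12, slack=1)
Line 9: ['salt', 'hospital'] (min_width=13, slack=0)
Line 10: ['leaf', 'a', 'is', 'to'] (min_width=12, slack=1)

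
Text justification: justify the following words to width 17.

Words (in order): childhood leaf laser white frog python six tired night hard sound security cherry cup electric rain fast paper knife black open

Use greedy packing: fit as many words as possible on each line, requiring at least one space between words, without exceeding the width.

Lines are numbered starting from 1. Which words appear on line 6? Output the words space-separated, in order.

Line 1: ['childhood', 'leaf'] (min_width=14, slack=3)
Line 2: ['laser', 'white', 'frog'] (min_width=16, slack=1)
Line 3: ['python', 'six', 'tired'] (min_width=16, slack=1)
Line 4: ['night', 'hard', 'sound'] (min_width=16, slack=1)
Line 5: ['security', 'cherry'] (min_width=15, slack=2)
Line 6: ['cup', 'electric', 'rain'] (min_width=17, slack=0)
Line 7: ['fast', 'paper', 'knife'] (min_width=16, slack=1)
Line 8: ['black', 'open'] (min_width=10, slack=7)

Answer: cup electric rain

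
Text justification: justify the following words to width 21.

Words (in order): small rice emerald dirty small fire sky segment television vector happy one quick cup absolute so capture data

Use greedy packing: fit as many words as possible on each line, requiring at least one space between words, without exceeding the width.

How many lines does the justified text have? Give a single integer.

Line 1: ['small', 'rice', 'emerald'] (min_width=18, slack=3)
Line 2: ['dirty', 'small', 'fire', 'sky'] (min_width=20, slack=1)
Line 3: ['segment', 'television'] (min_width=18, slack=3)
Line 4: ['vector', 'happy', 'one'] (min_width=16, slack=5)
Line 5: ['quick', 'cup', 'absolute', 'so'] (min_width=21, slack=0)
Line 6: ['capture', 'data'] (min_width=12, slack=9)
Total lines: 6

Answer: 6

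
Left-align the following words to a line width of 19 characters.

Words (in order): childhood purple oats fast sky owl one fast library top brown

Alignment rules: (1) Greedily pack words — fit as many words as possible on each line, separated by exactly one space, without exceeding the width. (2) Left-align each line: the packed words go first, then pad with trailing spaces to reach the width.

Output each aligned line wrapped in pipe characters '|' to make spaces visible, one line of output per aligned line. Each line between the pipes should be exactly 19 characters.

Line 1: ['childhood', 'purple'] (min_width=16, slack=3)
Line 2: ['oats', 'fast', 'sky', 'owl'] (min_width=17, slack=2)
Line 3: ['one', 'fast', 'library'] (min_width=16, slack=3)
Line 4: ['top', 'brown'] (min_width=9, slack=10)

Answer: |childhood purple   |
|oats fast sky owl  |
|one fast library   |
|top brown          |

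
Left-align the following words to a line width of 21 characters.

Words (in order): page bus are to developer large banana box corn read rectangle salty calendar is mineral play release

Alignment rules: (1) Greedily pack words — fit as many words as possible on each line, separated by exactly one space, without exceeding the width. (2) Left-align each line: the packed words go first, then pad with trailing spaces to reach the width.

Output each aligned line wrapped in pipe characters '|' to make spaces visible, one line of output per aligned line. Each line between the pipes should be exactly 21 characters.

Line 1: ['page', 'bus', 'are', 'to'] (min_width=15, slack=6)
Line 2: ['developer', 'large'] (min_width=15, slack=6)
Line 3: ['banana', 'box', 'corn', 'read'] (min_width=20, slack=1)
Line 4: ['rectangle', 'salty'] (min_width=15, slack=6)
Line 5: ['calendar', 'is', 'mineral'] (min_width=19, slack=2)
Line 6: ['play', 'release'] (min_width=12, slack=9)

Answer: |page bus are to      |
|developer large      |
|banana box corn read |
|rectangle salty      |
|calendar is mineral  |
|play release         |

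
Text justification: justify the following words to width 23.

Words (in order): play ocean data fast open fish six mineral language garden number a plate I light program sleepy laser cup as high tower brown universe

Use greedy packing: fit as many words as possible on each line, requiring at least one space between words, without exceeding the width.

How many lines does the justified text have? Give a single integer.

Line 1: ['play', 'ocean', 'data', 'fast'] (min_width=20, slack=3)
Line 2: ['open', 'fish', 'six', 'mineral'] (min_width=21, slack=2)
Line 3: ['language', 'garden', 'number'] (min_width=22, slack=1)
Line 4: ['a', 'plate', 'I', 'light', 'program'] (min_width=23, slack=0)
Line 5: ['sleepy', 'laser', 'cup', 'as'] (min_width=19, slack=4)
Line 6: ['high', 'tower', 'brown'] (min_width=16, slack=7)
Line 7: ['universe'] (min_width=8, slack=15)
Total lines: 7

Answer: 7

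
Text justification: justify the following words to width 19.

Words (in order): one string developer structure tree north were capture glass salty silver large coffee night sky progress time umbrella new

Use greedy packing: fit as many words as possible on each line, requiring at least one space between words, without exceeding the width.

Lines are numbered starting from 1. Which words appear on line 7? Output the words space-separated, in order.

Answer: time umbrella new

Derivation:
Line 1: ['one', 'string'] (min_width=10, slack=9)
Line 2: ['developer', 'structure'] (min_width=19, slack=0)
Line 3: ['tree', 'north', 'were'] (min_width=15, slack=4)
Line 4: ['capture', 'glass', 'salty'] (min_width=19, slack=0)
Line 5: ['silver', 'large', 'coffee'] (min_width=19, slack=0)
Line 6: ['night', 'sky', 'progress'] (min_width=18, slack=1)
Line 7: ['time', 'umbrella', 'new'] (min_width=17, slack=2)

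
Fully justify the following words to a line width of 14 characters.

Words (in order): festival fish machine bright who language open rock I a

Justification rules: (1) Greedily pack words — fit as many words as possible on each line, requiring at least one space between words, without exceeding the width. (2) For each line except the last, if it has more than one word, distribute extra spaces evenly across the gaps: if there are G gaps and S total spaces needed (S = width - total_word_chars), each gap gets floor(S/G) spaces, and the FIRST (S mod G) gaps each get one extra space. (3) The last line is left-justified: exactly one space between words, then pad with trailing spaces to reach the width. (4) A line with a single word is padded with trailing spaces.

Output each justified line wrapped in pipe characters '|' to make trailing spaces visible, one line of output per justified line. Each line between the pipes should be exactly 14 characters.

Answer: |festival  fish|
|machine bright|
|who   language|
|open rock I a |

Derivation:
Line 1: ['festival', 'fish'] (min_width=13, slack=1)
Line 2: ['machine', 'bright'] (min_width=14, slack=0)
Line 3: ['who', 'language'] (min_width=12, slack=2)
Line 4: ['open', 'rock', 'I', 'a'] (min_width=13, slack=1)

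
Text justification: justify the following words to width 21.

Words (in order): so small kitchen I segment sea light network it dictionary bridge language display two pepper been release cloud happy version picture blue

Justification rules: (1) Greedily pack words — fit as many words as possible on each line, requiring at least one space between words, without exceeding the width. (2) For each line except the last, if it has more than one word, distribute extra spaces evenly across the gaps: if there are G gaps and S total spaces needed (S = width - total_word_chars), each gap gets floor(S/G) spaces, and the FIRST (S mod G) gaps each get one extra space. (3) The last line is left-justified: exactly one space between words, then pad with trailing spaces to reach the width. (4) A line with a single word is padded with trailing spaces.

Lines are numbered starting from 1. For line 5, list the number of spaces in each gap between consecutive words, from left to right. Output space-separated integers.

Line 1: ['so', 'small', 'kitchen', 'I'] (min_width=18, slack=3)
Line 2: ['segment', 'sea', 'light'] (min_width=17, slack=4)
Line 3: ['network', 'it', 'dictionary'] (min_width=21, slack=0)
Line 4: ['bridge', 'language'] (min_width=15, slack=6)
Line 5: ['display', 'two', 'pepper'] (min_width=18, slack=3)
Line 6: ['been', 'release', 'cloud'] (min_width=18, slack=3)
Line 7: ['happy', 'version', 'picture'] (min_width=21, slack=0)
Line 8: ['blue'] (min_width=4, slack=17)

Answer: 3 2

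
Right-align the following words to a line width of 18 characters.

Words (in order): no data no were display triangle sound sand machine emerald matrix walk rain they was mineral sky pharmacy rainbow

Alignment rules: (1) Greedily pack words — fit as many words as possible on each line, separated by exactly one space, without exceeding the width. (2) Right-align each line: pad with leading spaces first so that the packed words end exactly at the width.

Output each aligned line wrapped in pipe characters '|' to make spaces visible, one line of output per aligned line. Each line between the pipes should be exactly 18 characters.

Line 1: ['no', 'data', 'no', 'were'] (min_width=15, slack=3)
Line 2: ['display', 'triangle'] (min_width=16, slack=2)
Line 3: ['sound', 'sand', 'machine'] (min_width=18, slack=0)
Line 4: ['emerald', 'matrix'] (min_width=14, slack=4)
Line 5: ['walk', 'rain', 'they', 'was'] (min_width=18, slack=0)
Line 6: ['mineral', 'sky'] (min_width=11, slack=7)
Line 7: ['pharmacy', 'rainbow'] (min_width=16, slack=2)

Answer: |   no data no were|
|  display triangle|
|sound sand machine|
|    emerald matrix|
|walk rain they was|
|       mineral sky|
|  pharmacy rainbow|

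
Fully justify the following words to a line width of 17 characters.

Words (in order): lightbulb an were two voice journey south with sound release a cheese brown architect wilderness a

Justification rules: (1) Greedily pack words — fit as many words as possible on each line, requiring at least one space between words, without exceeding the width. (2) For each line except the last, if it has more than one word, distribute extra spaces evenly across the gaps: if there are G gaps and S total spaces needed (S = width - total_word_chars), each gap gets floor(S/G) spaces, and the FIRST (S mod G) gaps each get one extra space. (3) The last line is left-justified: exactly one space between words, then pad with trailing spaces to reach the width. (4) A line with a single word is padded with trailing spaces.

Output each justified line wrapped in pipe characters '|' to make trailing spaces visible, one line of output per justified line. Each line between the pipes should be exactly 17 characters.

Line 1: ['lightbulb', 'an', 'were'] (min_width=17, slack=0)
Line 2: ['two', 'voice', 'journey'] (min_width=17, slack=0)
Line 3: ['south', 'with', 'sound'] (min_width=16, slack=1)
Line 4: ['release', 'a', 'cheese'] (min_width=16, slack=1)
Line 5: ['brown', 'architect'] (min_width=15, slack=2)
Line 6: ['wilderness', 'a'] (min_width=12, slack=5)

Answer: |lightbulb an were|
|two voice journey|
|south  with sound|
|release  a cheese|
|brown   architect|
|wilderness a     |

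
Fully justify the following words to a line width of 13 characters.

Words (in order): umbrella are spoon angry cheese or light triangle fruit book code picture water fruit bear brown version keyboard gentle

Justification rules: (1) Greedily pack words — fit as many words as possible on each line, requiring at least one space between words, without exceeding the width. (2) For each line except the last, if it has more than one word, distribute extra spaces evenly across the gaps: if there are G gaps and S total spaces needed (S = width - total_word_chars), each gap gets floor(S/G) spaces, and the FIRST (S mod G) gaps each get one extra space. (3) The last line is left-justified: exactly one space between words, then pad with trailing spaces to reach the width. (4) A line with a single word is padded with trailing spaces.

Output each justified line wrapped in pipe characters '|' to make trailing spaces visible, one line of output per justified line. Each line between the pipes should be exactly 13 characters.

Line 1: ['umbrella', 'are'] (min_width=12, slack=1)
Line 2: ['spoon', 'angry'] (min_width=11, slack=2)
Line 3: ['cheese', 'or'] (min_width=9, slack=4)
Line 4: ['light'] (min_width=5, slack=8)
Line 5: ['triangle'] (min_width=8, slack=5)
Line 6: ['fruit', 'book'] (min_width=10, slack=3)
Line 7: ['code', 'picture'] (min_width=12, slack=1)
Line 8: ['water', 'fruit'] (min_width=11, slack=2)
Line 9: ['bear', 'brown'] (min_width=10, slack=3)
Line 10: ['version'] (min_width=7, slack=6)
Line 11: ['keyboard'] (min_width=8, slack=5)
Line 12: ['gentle'] (min_width=6, slack=7)

Answer: |umbrella  are|
|spoon   angry|
|cheese     or|
|light        |
|triangle     |
|fruit    book|
|code  picture|
|water   fruit|
|bear    brown|
|version      |
|keyboard     |
|gentle       |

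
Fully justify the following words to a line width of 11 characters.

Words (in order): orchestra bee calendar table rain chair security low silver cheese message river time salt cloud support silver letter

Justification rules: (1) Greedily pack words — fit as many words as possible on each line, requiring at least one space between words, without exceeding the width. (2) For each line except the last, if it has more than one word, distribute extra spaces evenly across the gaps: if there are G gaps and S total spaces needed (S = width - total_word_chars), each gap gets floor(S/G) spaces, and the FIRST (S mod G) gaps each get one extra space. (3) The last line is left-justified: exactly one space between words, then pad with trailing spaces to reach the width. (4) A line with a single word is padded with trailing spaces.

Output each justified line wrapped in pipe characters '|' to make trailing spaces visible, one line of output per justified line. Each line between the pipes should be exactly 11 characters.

Line 1: ['orchestra'] (min_width=9, slack=2)
Line 2: ['bee'] (min_width=3, slack=8)
Line 3: ['calendar'] (min_width=8, slack=3)
Line 4: ['table', 'rain'] (min_width=10, slack=1)
Line 5: ['chair'] (min_width=5, slack=6)
Line 6: ['security'] (min_width=8, slack=3)
Line 7: ['low', 'silver'] (min_width=10, slack=1)
Line 8: ['cheese'] (min_width=6, slack=5)
Line 9: ['message'] (min_width=7, slack=4)
Line 10: ['river', 'time'] (min_width=10, slack=1)
Line 11: ['salt', 'cloud'] (min_width=10, slack=1)
Line 12: ['support'] (min_width=7, slack=4)
Line 13: ['silver'] (min_width=6, slack=5)
Line 14: ['letter'] (min_width=6, slack=5)

Answer: |orchestra  |
|bee        |
|calendar   |
|table  rain|
|chair      |
|security   |
|low  silver|
|cheese     |
|message    |
|river  time|
|salt  cloud|
|support    |
|silver     |
|letter     |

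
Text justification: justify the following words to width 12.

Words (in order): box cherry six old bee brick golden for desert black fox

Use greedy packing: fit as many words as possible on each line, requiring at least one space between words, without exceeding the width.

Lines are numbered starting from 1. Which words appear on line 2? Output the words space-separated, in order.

Answer: six old bee

Derivation:
Line 1: ['box', 'cherry'] (min_width=10, slack=2)
Line 2: ['six', 'old', 'bee'] (min_width=11, slack=1)
Line 3: ['brick', 'golden'] (min_width=12, slack=0)
Line 4: ['for', 'desert'] (min_width=10, slack=2)
Line 5: ['black', 'fox'] (min_width=9, slack=3)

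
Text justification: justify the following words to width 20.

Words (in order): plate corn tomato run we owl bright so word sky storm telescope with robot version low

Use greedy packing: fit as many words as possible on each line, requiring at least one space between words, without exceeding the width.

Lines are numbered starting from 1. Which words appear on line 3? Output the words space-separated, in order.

Line 1: ['plate', 'corn', 'tomato'] (min_width=17, slack=3)
Line 2: ['run', 'we', 'owl', 'bright', 'so'] (min_width=20, slack=0)
Line 3: ['word', 'sky', 'storm'] (min_width=14, slack=6)
Line 4: ['telescope', 'with', 'robot'] (min_width=20, slack=0)
Line 5: ['version', 'low'] (min_width=11, slack=9)

Answer: word sky storm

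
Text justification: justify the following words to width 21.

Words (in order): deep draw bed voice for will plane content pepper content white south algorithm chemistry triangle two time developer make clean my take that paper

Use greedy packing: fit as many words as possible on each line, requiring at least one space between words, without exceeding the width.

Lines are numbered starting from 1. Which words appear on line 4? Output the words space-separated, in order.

Line 1: ['deep', 'draw', 'bed', 'voice'] (min_width=19, slack=2)
Line 2: ['for', 'will', 'plane'] (min_width=14, slack=7)
Line 3: ['content', 'pepper'] (min_width=14, slack=7)
Line 4: ['content', 'white', 'south'] (min_width=19, slack=2)
Line 5: ['algorithm', 'chemistry'] (min_width=19, slack=2)
Line 6: ['triangle', 'two', 'time'] (min_width=17, slack=4)
Line 7: ['developer', 'make', 'clean'] (min_width=20, slack=1)
Line 8: ['my', 'take', 'that', 'paper'] (min_width=18, slack=3)

Answer: content white south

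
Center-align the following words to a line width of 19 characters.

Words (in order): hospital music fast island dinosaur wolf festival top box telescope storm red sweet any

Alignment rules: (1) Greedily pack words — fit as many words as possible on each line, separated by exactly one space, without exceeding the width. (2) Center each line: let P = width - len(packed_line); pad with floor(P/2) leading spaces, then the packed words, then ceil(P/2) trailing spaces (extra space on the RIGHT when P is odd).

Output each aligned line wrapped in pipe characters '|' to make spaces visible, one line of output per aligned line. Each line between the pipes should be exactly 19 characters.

Line 1: ['hospital', 'music', 'fast'] (min_width=19, slack=0)
Line 2: ['island', 'dinosaur'] (min_width=15, slack=4)
Line 3: ['wolf', 'festival', 'top'] (min_width=17, slack=2)
Line 4: ['box', 'telescope', 'storm'] (min_width=19, slack=0)
Line 5: ['red', 'sweet', 'any'] (min_width=13, slack=6)

Answer: |hospital music fast|
|  island dinosaur  |
| wolf festival top |
|box telescope storm|
|   red sweet any   |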